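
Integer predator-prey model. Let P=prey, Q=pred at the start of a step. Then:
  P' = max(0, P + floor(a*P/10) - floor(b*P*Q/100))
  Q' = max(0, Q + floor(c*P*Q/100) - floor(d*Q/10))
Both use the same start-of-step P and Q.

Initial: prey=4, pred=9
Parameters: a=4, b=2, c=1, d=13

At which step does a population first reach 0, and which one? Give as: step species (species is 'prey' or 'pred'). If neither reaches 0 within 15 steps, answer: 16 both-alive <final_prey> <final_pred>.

Answer: 1 pred

Derivation:
Step 1: prey: 4+1-0=5; pred: 9+0-11=0
First extinction: pred at step 1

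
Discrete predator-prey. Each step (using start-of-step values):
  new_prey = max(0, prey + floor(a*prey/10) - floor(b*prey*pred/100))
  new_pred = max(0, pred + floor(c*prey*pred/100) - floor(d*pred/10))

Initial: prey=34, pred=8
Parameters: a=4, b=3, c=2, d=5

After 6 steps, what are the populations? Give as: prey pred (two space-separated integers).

Answer: 17 32

Derivation:
Step 1: prey: 34+13-8=39; pred: 8+5-4=9
Step 2: prey: 39+15-10=44; pred: 9+7-4=12
Step 3: prey: 44+17-15=46; pred: 12+10-6=16
Step 4: prey: 46+18-22=42; pred: 16+14-8=22
Step 5: prey: 42+16-27=31; pred: 22+18-11=29
Step 6: prey: 31+12-26=17; pred: 29+17-14=32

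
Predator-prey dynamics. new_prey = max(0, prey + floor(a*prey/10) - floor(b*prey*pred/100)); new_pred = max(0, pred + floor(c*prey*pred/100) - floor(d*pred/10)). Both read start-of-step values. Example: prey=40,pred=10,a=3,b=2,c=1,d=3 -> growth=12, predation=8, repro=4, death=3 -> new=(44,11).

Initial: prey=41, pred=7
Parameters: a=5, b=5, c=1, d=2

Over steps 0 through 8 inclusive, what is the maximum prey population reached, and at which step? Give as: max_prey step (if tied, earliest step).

Answer: 52 2

Derivation:
Step 1: prey: 41+20-14=47; pred: 7+2-1=8
Step 2: prey: 47+23-18=52; pred: 8+3-1=10
Step 3: prey: 52+26-26=52; pred: 10+5-2=13
Step 4: prey: 52+26-33=45; pred: 13+6-2=17
Step 5: prey: 45+22-38=29; pred: 17+7-3=21
Step 6: prey: 29+14-30=13; pred: 21+6-4=23
Step 7: prey: 13+6-14=5; pred: 23+2-4=21
Step 8: prey: 5+2-5=2; pred: 21+1-4=18
Max prey = 52 at step 2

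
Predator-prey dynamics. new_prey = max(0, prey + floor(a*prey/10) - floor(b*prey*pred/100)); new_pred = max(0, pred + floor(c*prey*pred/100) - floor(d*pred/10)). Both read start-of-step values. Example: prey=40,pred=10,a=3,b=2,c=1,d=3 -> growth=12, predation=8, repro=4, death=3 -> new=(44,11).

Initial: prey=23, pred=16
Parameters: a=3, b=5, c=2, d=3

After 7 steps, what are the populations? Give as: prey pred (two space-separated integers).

Step 1: prey: 23+6-18=11; pred: 16+7-4=19
Step 2: prey: 11+3-10=4; pred: 19+4-5=18
Step 3: prey: 4+1-3=2; pred: 18+1-5=14
Step 4: prey: 2+0-1=1; pred: 14+0-4=10
Step 5: prey: 1+0-0=1; pred: 10+0-3=7
Step 6: prey: 1+0-0=1; pred: 7+0-2=5
Step 7: prey: 1+0-0=1; pred: 5+0-1=4

Answer: 1 4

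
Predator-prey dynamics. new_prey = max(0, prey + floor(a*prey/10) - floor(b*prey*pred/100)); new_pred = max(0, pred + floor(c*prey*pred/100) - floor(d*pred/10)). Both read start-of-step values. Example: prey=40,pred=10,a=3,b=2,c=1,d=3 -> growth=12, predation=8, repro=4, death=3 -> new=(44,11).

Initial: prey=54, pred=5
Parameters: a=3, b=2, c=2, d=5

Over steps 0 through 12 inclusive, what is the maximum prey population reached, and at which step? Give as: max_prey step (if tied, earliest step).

Answer: 76 3

Derivation:
Step 1: prey: 54+16-5=65; pred: 5+5-2=8
Step 2: prey: 65+19-10=74; pred: 8+10-4=14
Step 3: prey: 74+22-20=76; pred: 14+20-7=27
Step 4: prey: 76+22-41=57; pred: 27+41-13=55
Step 5: prey: 57+17-62=12; pred: 55+62-27=90
Step 6: prey: 12+3-21=0; pred: 90+21-45=66
Step 7: prey: 0+0-0=0; pred: 66+0-33=33
Step 8: prey: 0+0-0=0; pred: 33+0-16=17
Step 9: prey: 0+0-0=0; pred: 17+0-8=9
Step 10: prey: 0+0-0=0; pred: 9+0-4=5
Step 11: prey: 0+0-0=0; pred: 5+0-2=3
Step 12: prey: 0+0-0=0; pred: 3+0-1=2
Max prey = 76 at step 3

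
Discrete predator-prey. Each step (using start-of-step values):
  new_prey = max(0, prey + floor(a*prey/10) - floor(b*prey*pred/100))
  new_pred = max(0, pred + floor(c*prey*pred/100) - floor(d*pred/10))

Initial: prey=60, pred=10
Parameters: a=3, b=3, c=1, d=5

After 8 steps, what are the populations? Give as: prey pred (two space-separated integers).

Step 1: prey: 60+18-18=60; pred: 10+6-5=11
Step 2: prey: 60+18-19=59; pred: 11+6-5=12
Step 3: prey: 59+17-21=55; pred: 12+7-6=13
Step 4: prey: 55+16-21=50; pred: 13+7-6=14
Step 5: prey: 50+15-21=44; pred: 14+7-7=14
Step 6: prey: 44+13-18=39; pred: 14+6-7=13
Step 7: prey: 39+11-15=35; pred: 13+5-6=12
Step 8: prey: 35+10-12=33; pred: 12+4-6=10

Answer: 33 10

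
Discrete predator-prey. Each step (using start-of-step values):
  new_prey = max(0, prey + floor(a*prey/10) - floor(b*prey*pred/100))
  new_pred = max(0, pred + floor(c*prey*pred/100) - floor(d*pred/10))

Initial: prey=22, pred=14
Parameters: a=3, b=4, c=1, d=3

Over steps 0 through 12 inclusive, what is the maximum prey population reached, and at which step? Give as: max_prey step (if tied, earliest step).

Answer: 24 12

Derivation:
Step 1: prey: 22+6-12=16; pred: 14+3-4=13
Step 2: prey: 16+4-8=12; pred: 13+2-3=12
Step 3: prey: 12+3-5=10; pred: 12+1-3=10
Step 4: prey: 10+3-4=9; pred: 10+1-3=8
Step 5: prey: 9+2-2=9; pred: 8+0-2=6
Step 6: prey: 9+2-2=9; pred: 6+0-1=5
Step 7: prey: 9+2-1=10; pred: 5+0-1=4
Step 8: prey: 10+3-1=12; pred: 4+0-1=3
Step 9: prey: 12+3-1=14; pred: 3+0-0=3
Step 10: prey: 14+4-1=17; pred: 3+0-0=3
Step 11: prey: 17+5-2=20; pred: 3+0-0=3
Step 12: prey: 20+6-2=24; pred: 3+0-0=3
Max prey = 24 at step 12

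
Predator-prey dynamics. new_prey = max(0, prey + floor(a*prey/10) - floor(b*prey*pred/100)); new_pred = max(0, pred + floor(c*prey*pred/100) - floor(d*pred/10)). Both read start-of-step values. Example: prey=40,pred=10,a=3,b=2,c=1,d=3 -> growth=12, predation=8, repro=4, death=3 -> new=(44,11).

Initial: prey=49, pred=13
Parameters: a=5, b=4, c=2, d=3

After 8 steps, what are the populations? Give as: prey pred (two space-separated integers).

Step 1: prey: 49+24-25=48; pred: 13+12-3=22
Step 2: prey: 48+24-42=30; pred: 22+21-6=37
Step 3: prey: 30+15-44=1; pred: 37+22-11=48
Step 4: prey: 1+0-1=0; pred: 48+0-14=34
Step 5: prey: 0+0-0=0; pred: 34+0-10=24
Step 6: prey: 0+0-0=0; pred: 24+0-7=17
Step 7: prey: 0+0-0=0; pred: 17+0-5=12
Step 8: prey: 0+0-0=0; pred: 12+0-3=9

Answer: 0 9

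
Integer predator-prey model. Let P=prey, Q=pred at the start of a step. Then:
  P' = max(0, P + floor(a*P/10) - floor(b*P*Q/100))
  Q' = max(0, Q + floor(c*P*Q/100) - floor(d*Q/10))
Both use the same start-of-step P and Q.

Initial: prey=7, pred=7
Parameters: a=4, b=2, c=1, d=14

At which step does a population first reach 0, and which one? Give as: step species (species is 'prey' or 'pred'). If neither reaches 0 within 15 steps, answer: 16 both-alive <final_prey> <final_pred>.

Step 1: prey: 7+2-0=9; pred: 7+0-9=0
First extinction: pred at step 1

Answer: 1 pred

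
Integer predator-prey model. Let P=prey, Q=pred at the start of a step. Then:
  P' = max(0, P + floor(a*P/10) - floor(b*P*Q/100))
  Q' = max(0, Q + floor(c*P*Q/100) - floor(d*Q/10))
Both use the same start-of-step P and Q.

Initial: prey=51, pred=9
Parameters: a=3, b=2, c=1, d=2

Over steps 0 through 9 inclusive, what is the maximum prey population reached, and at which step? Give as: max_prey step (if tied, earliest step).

Step 1: prey: 51+15-9=57; pred: 9+4-1=12
Step 2: prey: 57+17-13=61; pred: 12+6-2=16
Step 3: prey: 61+18-19=60; pred: 16+9-3=22
Step 4: prey: 60+18-26=52; pred: 22+13-4=31
Step 5: prey: 52+15-32=35; pred: 31+16-6=41
Step 6: prey: 35+10-28=17; pred: 41+14-8=47
Step 7: prey: 17+5-15=7; pred: 47+7-9=45
Step 8: prey: 7+2-6=3; pred: 45+3-9=39
Step 9: prey: 3+0-2=1; pred: 39+1-7=33
Max prey = 61 at step 2

Answer: 61 2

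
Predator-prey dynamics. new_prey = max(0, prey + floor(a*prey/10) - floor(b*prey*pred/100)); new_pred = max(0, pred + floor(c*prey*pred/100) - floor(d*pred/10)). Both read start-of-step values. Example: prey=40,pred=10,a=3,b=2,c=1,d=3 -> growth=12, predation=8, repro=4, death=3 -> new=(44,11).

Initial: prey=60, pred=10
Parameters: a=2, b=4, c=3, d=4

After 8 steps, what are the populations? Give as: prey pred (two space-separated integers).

Answer: 0 5

Derivation:
Step 1: prey: 60+12-24=48; pred: 10+18-4=24
Step 2: prey: 48+9-46=11; pred: 24+34-9=49
Step 3: prey: 11+2-21=0; pred: 49+16-19=46
Step 4: prey: 0+0-0=0; pred: 46+0-18=28
Step 5: prey: 0+0-0=0; pred: 28+0-11=17
Step 6: prey: 0+0-0=0; pred: 17+0-6=11
Step 7: prey: 0+0-0=0; pred: 11+0-4=7
Step 8: prey: 0+0-0=0; pred: 7+0-2=5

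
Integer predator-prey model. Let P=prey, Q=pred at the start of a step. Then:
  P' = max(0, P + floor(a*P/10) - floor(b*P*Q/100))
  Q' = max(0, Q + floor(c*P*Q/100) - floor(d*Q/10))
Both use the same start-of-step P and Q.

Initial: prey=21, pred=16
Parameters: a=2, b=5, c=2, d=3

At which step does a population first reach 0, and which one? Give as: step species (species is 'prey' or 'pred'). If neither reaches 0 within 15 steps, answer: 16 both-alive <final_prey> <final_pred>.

Answer: 16 both-alive 1 3

Derivation:
Step 1: prey: 21+4-16=9; pred: 16+6-4=18
Step 2: prey: 9+1-8=2; pred: 18+3-5=16
Step 3: prey: 2+0-1=1; pred: 16+0-4=12
Step 4: prey: 1+0-0=1; pred: 12+0-3=9
Step 5: prey: 1+0-0=1; pred: 9+0-2=7
Step 6: prey: 1+0-0=1; pred: 7+0-2=5
Step 7: prey: 1+0-0=1; pred: 5+0-1=4
Step 8: prey: 1+0-0=1; pred: 4+0-1=3
Step 9: prey: 1+0-0=1; pred: 3+0-0=3
Steps 10-15: state stable at prey=1, pred=3 (no change)
No extinction within 15 steps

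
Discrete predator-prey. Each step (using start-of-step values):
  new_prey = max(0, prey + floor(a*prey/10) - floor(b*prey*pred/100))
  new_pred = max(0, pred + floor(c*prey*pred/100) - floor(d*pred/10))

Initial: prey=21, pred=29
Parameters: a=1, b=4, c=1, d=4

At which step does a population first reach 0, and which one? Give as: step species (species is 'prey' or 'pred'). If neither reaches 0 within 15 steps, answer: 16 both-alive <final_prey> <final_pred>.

Step 1: prey: 21+2-24=0; pred: 29+6-11=24
First extinction: prey at step 1

Answer: 1 prey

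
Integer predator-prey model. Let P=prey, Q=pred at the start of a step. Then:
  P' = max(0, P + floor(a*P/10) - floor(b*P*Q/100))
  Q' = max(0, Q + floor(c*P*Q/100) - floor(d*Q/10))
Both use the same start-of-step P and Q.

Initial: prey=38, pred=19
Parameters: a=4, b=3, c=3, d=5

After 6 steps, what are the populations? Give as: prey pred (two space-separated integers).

Step 1: prey: 38+15-21=32; pred: 19+21-9=31
Step 2: prey: 32+12-29=15; pred: 31+29-15=45
Step 3: prey: 15+6-20=1; pred: 45+20-22=43
Step 4: prey: 1+0-1=0; pred: 43+1-21=23
Step 5: prey: 0+0-0=0; pred: 23+0-11=12
Step 6: prey: 0+0-0=0; pred: 12+0-6=6

Answer: 0 6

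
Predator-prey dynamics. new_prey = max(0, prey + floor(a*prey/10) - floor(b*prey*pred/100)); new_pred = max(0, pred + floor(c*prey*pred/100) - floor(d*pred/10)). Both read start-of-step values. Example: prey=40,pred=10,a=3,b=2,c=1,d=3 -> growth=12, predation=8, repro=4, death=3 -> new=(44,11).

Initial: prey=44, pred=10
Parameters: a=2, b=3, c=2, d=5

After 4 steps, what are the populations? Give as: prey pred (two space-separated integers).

Step 1: prey: 44+8-13=39; pred: 10+8-5=13
Step 2: prey: 39+7-15=31; pred: 13+10-6=17
Step 3: prey: 31+6-15=22; pred: 17+10-8=19
Step 4: prey: 22+4-12=14; pred: 19+8-9=18

Answer: 14 18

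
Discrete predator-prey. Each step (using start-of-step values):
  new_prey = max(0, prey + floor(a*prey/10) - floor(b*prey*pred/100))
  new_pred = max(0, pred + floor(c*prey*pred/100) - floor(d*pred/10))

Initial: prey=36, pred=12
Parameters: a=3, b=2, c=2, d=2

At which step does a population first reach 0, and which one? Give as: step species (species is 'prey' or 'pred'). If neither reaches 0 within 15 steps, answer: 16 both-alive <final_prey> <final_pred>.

Step 1: prey: 36+10-8=38; pred: 12+8-2=18
Step 2: prey: 38+11-13=36; pred: 18+13-3=28
Step 3: prey: 36+10-20=26; pred: 28+20-5=43
Step 4: prey: 26+7-22=11; pred: 43+22-8=57
Step 5: prey: 11+3-12=2; pred: 57+12-11=58
Step 6: prey: 2+0-2=0; pred: 58+2-11=49
First extinction: prey at step 6

Answer: 6 prey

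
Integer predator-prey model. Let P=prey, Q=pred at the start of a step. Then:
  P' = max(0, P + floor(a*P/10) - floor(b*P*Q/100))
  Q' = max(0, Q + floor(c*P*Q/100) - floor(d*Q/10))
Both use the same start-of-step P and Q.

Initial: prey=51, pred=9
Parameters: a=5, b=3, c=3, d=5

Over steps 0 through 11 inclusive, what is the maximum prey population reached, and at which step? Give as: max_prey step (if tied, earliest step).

Step 1: prey: 51+25-13=63; pred: 9+13-4=18
Step 2: prey: 63+31-34=60; pred: 18+34-9=43
Step 3: prey: 60+30-77=13; pred: 43+77-21=99
Step 4: prey: 13+6-38=0; pred: 99+38-49=88
Step 5: prey: 0+0-0=0; pred: 88+0-44=44
Step 6: prey: 0+0-0=0; pred: 44+0-22=22
Step 7: prey: 0+0-0=0; pred: 22+0-11=11
Step 8: prey: 0+0-0=0; pred: 11+0-5=6
Step 9: prey: 0+0-0=0; pred: 6+0-3=3
Step 10: prey: 0+0-0=0; pred: 3+0-1=2
Step 11: prey: 0+0-0=0; pred: 2+0-1=1
Max prey = 63 at step 1

Answer: 63 1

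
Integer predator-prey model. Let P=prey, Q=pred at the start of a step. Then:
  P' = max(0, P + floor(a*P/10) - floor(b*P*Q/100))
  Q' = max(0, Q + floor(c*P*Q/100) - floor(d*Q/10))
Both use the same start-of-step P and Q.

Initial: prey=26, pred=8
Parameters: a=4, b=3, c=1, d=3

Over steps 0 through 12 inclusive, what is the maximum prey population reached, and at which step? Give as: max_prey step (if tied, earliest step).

Step 1: prey: 26+10-6=30; pred: 8+2-2=8
Step 2: prey: 30+12-7=35; pred: 8+2-2=8
Step 3: prey: 35+14-8=41; pred: 8+2-2=8
Step 4: prey: 41+16-9=48; pred: 8+3-2=9
Step 5: prey: 48+19-12=55; pred: 9+4-2=11
Step 6: prey: 55+22-18=59; pred: 11+6-3=14
Step 7: prey: 59+23-24=58; pred: 14+8-4=18
Step 8: prey: 58+23-31=50; pred: 18+10-5=23
Step 9: prey: 50+20-34=36; pred: 23+11-6=28
Step 10: prey: 36+14-30=20; pred: 28+10-8=30
Step 11: prey: 20+8-18=10; pred: 30+6-9=27
Step 12: prey: 10+4-8=6; pred: 27+2-8=21
Max prey = 59 at step 6

Answer: 59 6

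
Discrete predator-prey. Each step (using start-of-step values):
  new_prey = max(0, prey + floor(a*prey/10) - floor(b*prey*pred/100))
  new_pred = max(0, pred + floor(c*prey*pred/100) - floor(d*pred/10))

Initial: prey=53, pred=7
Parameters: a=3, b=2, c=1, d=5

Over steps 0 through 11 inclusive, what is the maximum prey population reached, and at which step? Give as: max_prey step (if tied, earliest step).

Answer: 97 5

Derivation:
Step 1: prey: 53+15-7=61; pred: 7+3-3=7
Step 2: prey: 61+18-8=71; pred: 7+4-3=8
Step 3: prey: 71+21-11=81; pred: 8+5-4=9
Step 4: prey: 81+24-14=91; pred: 9+7-4=12
Step 5: prey: 91+27-21=97; pred: 12+10-6=16
Step 6: prey: 97+29-31=95; pred: 16+15-8=23
Step 7: prey: 95+28-43=80; pred: 23+21-11=33
Step 8: prey: 80+24-52=52; pred: 33+26-16=43
Step 9: prey: 52+15-44=23; pred: 43+22-21=44
Step 10: prey: 23+6-20=9; pred: 44+10-22=32
Step 11: prey: 9+2-5=6; pred: 32+2-16=18
Max prey = 97 at step 5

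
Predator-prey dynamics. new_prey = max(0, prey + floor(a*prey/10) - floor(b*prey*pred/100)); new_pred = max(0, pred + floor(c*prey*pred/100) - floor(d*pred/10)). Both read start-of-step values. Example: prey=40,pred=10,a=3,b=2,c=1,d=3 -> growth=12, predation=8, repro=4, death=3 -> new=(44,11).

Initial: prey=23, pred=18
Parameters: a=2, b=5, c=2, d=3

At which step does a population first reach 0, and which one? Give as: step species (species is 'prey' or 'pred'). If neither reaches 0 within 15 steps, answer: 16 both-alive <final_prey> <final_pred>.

Step 1: prey: 23+4-20=7; pred: 18+8-5=21
Step 2: prey: 7+1-7=1; pred: 21+2-6=17
Step 3: prey: 1+0-0=1; pred: 17+0-5=12
Step 4: prey: 1+0-0=1; pred: 12+0-3=9
Step 5: prey: 1+0-0=1; pred: 9+0-2=7
Step 6: prey: 1+0-0=1; pred: 7+0-2=5
Step 7: prey: 1+0-0=1; pred: 5+0-1=4
Step 8: prey: 1+0-0=1; pred: 4+0-1=3
Step 9: prey: 1+0-0=1; pred: 3+0-0=3
Steps 10-15: state stable at prey=1, pred=3 (no change)
No extinction within 15 steps

Answer: 16 both-alive 1 3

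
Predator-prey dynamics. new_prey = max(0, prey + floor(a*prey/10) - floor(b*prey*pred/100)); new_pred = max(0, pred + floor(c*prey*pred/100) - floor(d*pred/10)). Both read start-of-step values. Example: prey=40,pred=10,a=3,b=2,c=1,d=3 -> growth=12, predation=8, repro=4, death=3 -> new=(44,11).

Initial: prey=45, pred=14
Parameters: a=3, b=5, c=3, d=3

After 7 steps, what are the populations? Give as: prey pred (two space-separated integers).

Step 1: prey: 45+13-31=27; pred: 14+18-4=28
Step 2: prey: 27+8-37=0; pred: 28+22-8=42
Step 3: prey: 0+0-0=0; pred: 42+0-12=30
Step 4: prey: 0+0-0=0; pred: 30+0-9=21
Step 5: prey: 0+0-0=0; pred: 21+0-6=15
Step 6: prey: 0+0-0=0; pred: 15+0-4=11
Step 7: prey: 0+0-0=0; pred: 11+0-3=8

Answer: 0 8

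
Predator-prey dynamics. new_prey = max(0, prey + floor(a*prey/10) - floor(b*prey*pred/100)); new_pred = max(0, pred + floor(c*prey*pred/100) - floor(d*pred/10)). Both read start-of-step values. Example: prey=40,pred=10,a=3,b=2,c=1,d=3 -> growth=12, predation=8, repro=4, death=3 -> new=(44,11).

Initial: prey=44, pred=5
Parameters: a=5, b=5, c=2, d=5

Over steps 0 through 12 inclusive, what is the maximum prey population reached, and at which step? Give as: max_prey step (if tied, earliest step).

Step 1: prey: 44+22-11=55; pred: 5+4-2=7
Step 2: prey: 55+27-19=63; pred: 7+7-3=11
Step 3: prey: 63+31-34=60; pred: 11+13-5=19
Step 4: prey: 60+30-57=33; pred: 19+22-9=32
Step 5: prey: 33+16-52=0; pred: 32+21-16=37
Step 6: prey: 0+0-0=0; pred: 37+0-18=19
Step 7: prey: 0+0-0=0; pred: 19+0-9=10
Step 8: prey: 0+0-0=0; pred: 10+0-5=5
Step 9: prey: 0+0-0=0; pred: 5+0-2=3
Step 10: prey: 0+0-0=0; pred: 3+0-1=2
Step 11: prey: 0+0-0=0; pred: 2+0-1=1
Step 12: prey: 0+0-0=0; pred: 1+0-0=1
Max prey = 63 at step 2

Answer: 63 2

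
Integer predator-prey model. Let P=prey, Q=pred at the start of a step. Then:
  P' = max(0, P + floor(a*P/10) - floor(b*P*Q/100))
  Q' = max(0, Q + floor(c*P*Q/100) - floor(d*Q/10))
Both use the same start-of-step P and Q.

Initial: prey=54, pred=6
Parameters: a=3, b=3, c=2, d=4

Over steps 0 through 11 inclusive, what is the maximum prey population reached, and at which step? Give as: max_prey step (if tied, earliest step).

Answer: 61 1

Derivation:
Step 1: prey: 54+16-9=61; pred: 6+6-2=10
Step 2: prey: 61+18-18=61; pred: 10+12-4=18
Step 3: prey: 61+18-32=47; pred: 18+21-7=32
Step 4: prey: 47+14-45=16; pred: 32+30-12=50
Step 5: prey: 16+4-24=0; pred: 50+16-20=46
Step 6: prey: 0+0-0=0; pred: 46+0-18=28
Step 7: prey: 0+0-0=0; pred: 28+0-11=17
Step 8: prey: 0+0-0=0; pred: 17+0-6=11
Step 9: prey: 0+0-0=0; pred: 11+0-4=7
Step 10: prey: 0+0-0=0; pred: 7+0-2=5
Step 11: prey: 0+0-0=0; pred: 5+0-2=3
Max prey = 61 at step 1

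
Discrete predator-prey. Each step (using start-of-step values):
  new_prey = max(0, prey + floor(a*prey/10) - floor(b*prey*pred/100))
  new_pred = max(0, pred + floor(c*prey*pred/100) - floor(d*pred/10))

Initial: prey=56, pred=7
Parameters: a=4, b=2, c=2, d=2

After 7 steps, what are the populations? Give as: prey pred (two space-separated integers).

Answer: 0 77

Derivation:
Step 1: prey: 56+22-7=71; pred: 7+7-1=13
Step 2: prey: 71+28-18=81; pred: 13+18-2=29
Step 3: prey: 81+32-46=67; pred: 29+46-5=70
Step 4: prey: 67+26-93=0; pred: 70+93-14=149
Step 5: prey: 0+0-0=0; pred: 149+0-29=120
Step 6: prey: 0+0-0=0; pred: 120+0-24=96
Step 7: prey: 0+0-0=0; pred: 96+0-19=77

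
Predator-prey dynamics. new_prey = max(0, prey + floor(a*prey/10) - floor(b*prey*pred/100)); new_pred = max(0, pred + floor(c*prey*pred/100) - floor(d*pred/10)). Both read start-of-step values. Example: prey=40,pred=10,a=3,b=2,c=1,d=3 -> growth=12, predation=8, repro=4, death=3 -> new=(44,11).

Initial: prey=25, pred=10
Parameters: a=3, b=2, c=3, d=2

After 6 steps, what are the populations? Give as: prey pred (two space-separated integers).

Answer: 0 58

Derivation:
Step 1: prey: 25+7-5=27; pred: 10+7-2=15
Step 2: prey: 27+8-8=27; pred: 15+12-3=24
Step 3: prey: 27+8-12=23; pred: 24+19-4=39
Step 4: prey: 23+6-17=12; pred: 39+26-7=58
Step 5: prey: 12+3-13=2; pred: 58+20-11=67
Step 6: prey: 2+0-2=0; pred: 67+4-13=58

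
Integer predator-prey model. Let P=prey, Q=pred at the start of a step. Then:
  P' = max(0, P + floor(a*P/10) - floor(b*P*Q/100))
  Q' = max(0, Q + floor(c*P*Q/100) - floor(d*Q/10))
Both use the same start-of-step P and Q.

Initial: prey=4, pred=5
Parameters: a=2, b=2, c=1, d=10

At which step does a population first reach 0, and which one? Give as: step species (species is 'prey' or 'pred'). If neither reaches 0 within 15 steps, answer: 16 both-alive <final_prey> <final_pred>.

Step 1: prey: 4+0-0=4; pred: 5+0-5=0
First extinction: pred at step 1

Answer: 1 pred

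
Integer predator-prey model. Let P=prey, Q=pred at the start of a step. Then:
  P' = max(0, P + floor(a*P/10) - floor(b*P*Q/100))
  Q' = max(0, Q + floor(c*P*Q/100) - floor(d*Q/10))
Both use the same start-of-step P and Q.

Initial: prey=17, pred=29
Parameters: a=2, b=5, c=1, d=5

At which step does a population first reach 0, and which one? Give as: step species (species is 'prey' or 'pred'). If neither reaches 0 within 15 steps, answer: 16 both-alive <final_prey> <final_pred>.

Answer: 1 prey

Derivation:
Step 1: prey: 17+3-24=0; pred: 29+4-14=19
First extinction: prey at step 1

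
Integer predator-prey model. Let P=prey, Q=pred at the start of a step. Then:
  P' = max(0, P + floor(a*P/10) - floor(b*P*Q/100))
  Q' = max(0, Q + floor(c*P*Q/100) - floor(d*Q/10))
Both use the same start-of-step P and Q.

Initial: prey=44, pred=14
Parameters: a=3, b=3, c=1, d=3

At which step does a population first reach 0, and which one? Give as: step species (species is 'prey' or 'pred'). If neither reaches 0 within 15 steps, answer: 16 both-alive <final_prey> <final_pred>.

Step 1: prey: 44+13-18=39; pred: 14+6-4=16
Step 2: prey: 39+11-18=32; pred: 16+6-4=18
Step 3: prey: 32+9-17=24; pred: 18+5-5=18
Step 4: prey: 24+7-12=19; pred: 18+4-5=17
Step 5: prey: 19+5-9=15; pred: 17+3-5=15
Step 6: prey: 15+4-6=13; pred: 15+2-4=13
Step 7: prey: 13+3-5=11; pred: 13+1-3=11
Step 8: prey: 11+3-3=11; pred: 11+1-3=9
Step 9: prey: 11+3-2=12; pred: 9+0-2=7
Step 10: prey: 12+3-2=13; pred: 7+0-2=5
Step 11: prey: 13+3-1=15; pred: 5+0-1=4
Step 12: prey: 15+4-1=18; pred: 4+0-1=3
Step 13: prey: 18+5-1=22; pred: 3+0-0=3
Step 14: prey: 22+6-1=27; pred: 3+0-0=3
Step 15: prey: 27+8-2=33; pred: 3+0-0=3
No extinction within 15 steps

Answer: 16 both-alive 33 3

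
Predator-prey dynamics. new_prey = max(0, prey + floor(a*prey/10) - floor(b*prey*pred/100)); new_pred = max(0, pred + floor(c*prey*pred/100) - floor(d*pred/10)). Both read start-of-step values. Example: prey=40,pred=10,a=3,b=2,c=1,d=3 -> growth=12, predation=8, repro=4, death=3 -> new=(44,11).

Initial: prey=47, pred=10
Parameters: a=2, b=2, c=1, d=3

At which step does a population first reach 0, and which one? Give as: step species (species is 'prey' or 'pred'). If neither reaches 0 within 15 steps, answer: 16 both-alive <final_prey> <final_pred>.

Answer: 16 both-alive 18 6

Derivation:
Step 1: prey: 47+9-9=47; pred: 10+4-3=11
Step 2: prey: 47+9-10=46; pred: 11+5-3=13
Step 3: prey: 46+9-11=44; pred: 13+5-3=15
Step 4: prey: 44+8-13=39; pred: 15+6-4=17
Step 5: prey: 39+7-13=33; pred: 17+6-5=18
Step 6: prey: 33+6-11=28; pred: 18+5-5=18
Step 7: prey: 28+5-10=23; pred: 18+5-5=18
Step 8: prey: 23+4-8=19; pred: 18+4-5=17
Step 9: prey: 19+3-6=16; pred: 17+3-5=15
Step 10: prey: 16+3-4=15; pred: 15+2-4=13
Step 11: prey: 15+3-3=15; pred: 13+1-3=11
Step 12: prey: 15+3-3=15; pred: 11+1-3=9
Step 13: prey: 15+3-2=16; pred: 9+1-2=8
Step 14: prey: 16+3-2=17; pred: 8+1-2=7
Step 15: prey: 17+3-2=18; pred: 7+1-2=6
No extinction within 15 steps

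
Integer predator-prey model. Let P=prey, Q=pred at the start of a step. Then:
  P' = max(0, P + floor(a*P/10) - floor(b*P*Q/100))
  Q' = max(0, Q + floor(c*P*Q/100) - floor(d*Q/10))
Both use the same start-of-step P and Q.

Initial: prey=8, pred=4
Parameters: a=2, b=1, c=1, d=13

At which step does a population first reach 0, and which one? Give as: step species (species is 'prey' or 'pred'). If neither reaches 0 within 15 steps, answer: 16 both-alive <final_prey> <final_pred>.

Answer: 1 pred

Derivation:
Step 1: prey: 8+1-0=9; pred: 4+0-5=0
First extinction: pred at step 1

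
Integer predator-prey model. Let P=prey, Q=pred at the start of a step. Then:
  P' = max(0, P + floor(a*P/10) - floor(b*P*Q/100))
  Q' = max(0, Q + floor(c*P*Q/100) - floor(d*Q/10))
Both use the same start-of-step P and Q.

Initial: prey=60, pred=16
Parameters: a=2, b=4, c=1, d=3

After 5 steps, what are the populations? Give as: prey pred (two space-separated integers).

Step 1: prey: 60+12-38=34; pred: 16+9-4=21
Step 2: prey: 34+6-28=12; pred: 21+7-6=22
Step 3: prey: 12+2-10=4; pred: 22+2-6=18
Step 4: prey: 4+0-2=2; pred: 18+0-5=13
Step 5: prey: 2+0-1=1; pred: 13+0-3=10

Answer: 1 10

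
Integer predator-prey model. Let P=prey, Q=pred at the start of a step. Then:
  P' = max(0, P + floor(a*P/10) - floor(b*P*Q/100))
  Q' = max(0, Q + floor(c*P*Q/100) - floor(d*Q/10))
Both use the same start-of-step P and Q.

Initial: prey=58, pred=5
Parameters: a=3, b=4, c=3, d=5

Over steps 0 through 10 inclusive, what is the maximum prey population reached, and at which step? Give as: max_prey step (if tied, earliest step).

Step 1: prey: 58+17-11=64; pred: 5+8-2=11
Step 2: prey: 64+19-28=55; pred: 11+21-5=27
Step 3: prey: 55+16-59=12; pred: 27+44-13=58
Step 4: prey: 12+3-27=0; pred: 58+20-29=49
Step 5: prey: 0+0-0=0; pred: 49+0-24=25
Step 6: prey: 0+0-0=0; pred: 25+0-12=13
Step 7: prey: 0+0-0=0; pred: 13+0-6=7
Step 8: prey: 0+0-0=0; pred: 7+0-3=4
Step 9: prey: 0+0-0=0; pred: 4+0-2=2
Step 10: prey: 0+0-0=0; pred: 2+0-1=1
Max prey = 64 at step 1

Answer: 64 1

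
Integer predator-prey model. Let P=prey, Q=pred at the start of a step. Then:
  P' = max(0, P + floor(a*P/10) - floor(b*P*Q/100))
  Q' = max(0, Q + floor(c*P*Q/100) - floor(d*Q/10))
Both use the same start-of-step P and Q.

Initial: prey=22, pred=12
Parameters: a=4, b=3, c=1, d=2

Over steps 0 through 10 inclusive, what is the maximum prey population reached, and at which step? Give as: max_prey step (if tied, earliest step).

Answer: 26 4

Derivation:
Step 1: prey: 22+8-7=23; pred: 12+2-2=12
Step 2: prey: 23+9-8=24; pred: 12+2-2=12
Step 3: prey: 24+9-8=25; pred: 12+2-2=12
Step 4: prey: 25+10-9=26; pred: 12+3-2=13
Step 5: prey: 26+10-10=26; pred: 13+3-2=14
Step 6: prey: 26+10-10=26; pred: 14+3-2=15
Step 7: prey: 26+10-11=25; pred: 15+3-3=15
Step 8: prey: 25+10-11=24; pred: 15+3-3=15
Step 9: prey: 24+9-10=23; pred: 15+3-3=15
Step 10: prey: 23+9-10=22; pred: 15+3-3=15
Max prey = 26 at step 4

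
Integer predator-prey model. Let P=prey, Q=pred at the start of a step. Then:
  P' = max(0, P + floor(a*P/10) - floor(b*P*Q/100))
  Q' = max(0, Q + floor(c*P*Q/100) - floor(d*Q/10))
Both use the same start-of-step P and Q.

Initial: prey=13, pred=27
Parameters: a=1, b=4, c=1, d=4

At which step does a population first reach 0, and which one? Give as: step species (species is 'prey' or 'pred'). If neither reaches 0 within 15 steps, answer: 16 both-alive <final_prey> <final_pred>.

Step 1: prey: 13+1-14=0; pred: 27+3-10=20
First extinction: prey at step 1

Answer: 1 prey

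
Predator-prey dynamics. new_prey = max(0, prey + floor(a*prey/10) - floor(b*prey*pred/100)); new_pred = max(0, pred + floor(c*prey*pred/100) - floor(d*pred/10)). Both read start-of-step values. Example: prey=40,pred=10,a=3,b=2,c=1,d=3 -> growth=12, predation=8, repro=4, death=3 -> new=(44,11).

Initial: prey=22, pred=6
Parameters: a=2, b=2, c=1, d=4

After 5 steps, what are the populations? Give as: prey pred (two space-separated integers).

Step 1: prey: 22+4-2=24; pred: 6+1-2=5
Step 2: prey: 24+4-2=26; pred: 5+1-2=4
Step 3: prey: 26+5-2=29; pred: 4+1-1=4
Step 4: prey: 29+5-2=32; pred: 4+1-1=4
Step 5: prey: 32+6-2=36; pred: 4+1-1=4

Answer: 36 4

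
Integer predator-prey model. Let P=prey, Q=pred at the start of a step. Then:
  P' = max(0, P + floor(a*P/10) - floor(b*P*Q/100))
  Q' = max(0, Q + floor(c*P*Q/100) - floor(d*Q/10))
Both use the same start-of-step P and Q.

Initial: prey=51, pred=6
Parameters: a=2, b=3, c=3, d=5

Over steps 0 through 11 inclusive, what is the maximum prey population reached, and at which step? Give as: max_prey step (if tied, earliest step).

Step 1: prey: 51+10-9=52; pred: 6+9-3=12
Step 2: prey: 52+10-18=44; pred: 12+18-6=24
Step 3: prey: 44+8-31=21; pred: 24+31-12=43
Step 4: prey: 21+4-27=0; pred: 43+27-21=49
Step 5: prey: 0+0-0=0; pred: 49+0-24=25
Step 6: prey: 0+0-0=0; pred: 25+0-12=13
Step 7: prey: 0+0-0=0; pred: 13+0-6=7
Step 8: prey: 0+0-0=0; pred: 7+0-3=4
Step 9: prey: 0+0-0=0; pred: 4+0-2=2
Step 10: prey: 0+0-0=0; pred: 2+0-1=1
Step 11: prey: 0+0-0=0; pred: 1+0-0=1
Max prey = 52 at step 1

Answer: 52 1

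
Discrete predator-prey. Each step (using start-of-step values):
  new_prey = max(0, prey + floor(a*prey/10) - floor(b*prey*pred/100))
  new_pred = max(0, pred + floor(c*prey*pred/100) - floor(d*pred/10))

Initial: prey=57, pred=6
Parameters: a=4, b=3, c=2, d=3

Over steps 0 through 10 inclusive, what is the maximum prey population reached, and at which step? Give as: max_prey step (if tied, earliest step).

Step 1: prey: 57+22-10=69; pred: 6+6-1=11
Step 2: prey: 69+27-22=74; pred: 11+15-3=23
Step 3: prey: 74+29-51=52; pred: 23+34-6=51
Step 4: prey: 52+20-79=0; pred: 51+53-15=89
Step 5: prey: 0+0-0=0; pred: 89+0-26=63
Step 6: prey: 0+0-0=0; pred: 63+0-18=45
Step 7: prey: 0+0-0=0; pred: 45+0-13=32
Step 8: prey: 0+0-0=0; pred: 32+0-9=23
Step 9: prey: 0+0-0=0; pred: 23+0-6=17
Step 10: prey: 0+0-0=0; pred: 17+0-5=12
Max prey = 74 at step 2

Answer: 74 2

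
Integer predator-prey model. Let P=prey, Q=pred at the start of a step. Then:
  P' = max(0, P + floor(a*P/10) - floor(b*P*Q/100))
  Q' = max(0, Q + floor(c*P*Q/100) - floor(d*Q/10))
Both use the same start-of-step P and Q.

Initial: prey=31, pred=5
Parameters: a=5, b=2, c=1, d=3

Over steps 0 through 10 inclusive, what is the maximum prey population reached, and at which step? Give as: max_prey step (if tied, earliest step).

Answer: 149 6

Derivation:
Step 1: prey: 31+15-3=43; pred: 5+1-1=5
Step 2: prey: 43+21-4=60; pred: 5+2-1=6
Step 3: prey: 60+30-7=83; pred: 6+3-1=8
Step 4: prey: 83+41-13=111; pred: 8+6-2=12
Step 5: prey: 111+55-26=140; pred: 12+13-3=22
Step 6: prey: 140+70-61=149; pred: 22+30-6=46
Step 7: prey: 149+74-137=86; pred: 46+68-13=101
Step 8: prey: 86+43-173=0; pred: 101+86-30=157
Step 9: prey: 0+0-0=0; pred: 157+0-47=110
Step 10: prey: 0+0-0=0; pred: 110+0-33=77
Max prey = 149 at step 6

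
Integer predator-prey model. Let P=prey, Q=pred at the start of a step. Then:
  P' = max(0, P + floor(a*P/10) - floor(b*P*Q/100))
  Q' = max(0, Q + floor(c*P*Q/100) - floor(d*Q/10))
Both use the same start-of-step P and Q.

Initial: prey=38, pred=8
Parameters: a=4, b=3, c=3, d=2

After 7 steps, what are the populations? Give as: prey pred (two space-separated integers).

Step 1: prey: 38+15-9=44; pred: 8+9-1=16
Step 2: prey: 44+17-21=40; pred: 16+21-3=34
Step 3: prey: 40+16-40=16; pred: 34+40-6=68
Step 4: prey: 16+6-32=0; pred: 68+32-13=87
Step 5: prey: 0+0-0=0; pred: 87+0-17=70
Step 6: prey: 0+0-0=0; pred: 70+0-14=56
Step 7: prey: 0+0-0=0; pred: 56+0-11=45

Answer: 0 45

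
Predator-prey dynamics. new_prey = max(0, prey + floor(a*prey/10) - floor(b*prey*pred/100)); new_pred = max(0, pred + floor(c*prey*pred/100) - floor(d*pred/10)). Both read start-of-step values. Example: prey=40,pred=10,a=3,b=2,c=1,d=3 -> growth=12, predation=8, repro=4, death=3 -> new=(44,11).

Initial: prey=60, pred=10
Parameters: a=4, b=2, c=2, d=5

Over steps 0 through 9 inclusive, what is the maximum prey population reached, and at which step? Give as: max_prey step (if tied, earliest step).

Step 1: prey: 60+24-12=72; pred: 10+12-5=17
Step 2: prey: 72+28-24=76; pred: 17+24-8=33
Step 3: prey: 76+30-50=56; pred: 33+50-16=67
Step 4: prey: 56+22-75=3; pred: 67+75-33=109
Step 5: prey: 3+1-6=0; pred: 109+6-54=61
Step 6: prey: 0+0-0=0; pred: 61+0-30=31
Step 7: prey: 0+0-0=0; pred: 31+0-15=16
Step 8: prey: 0+0-0=0; pred: 16+0-8=8
Step 9: prey: 0+0-0=0; pred: 8+0-4=4
Max prey = 76 at step 2

Answer: 76 2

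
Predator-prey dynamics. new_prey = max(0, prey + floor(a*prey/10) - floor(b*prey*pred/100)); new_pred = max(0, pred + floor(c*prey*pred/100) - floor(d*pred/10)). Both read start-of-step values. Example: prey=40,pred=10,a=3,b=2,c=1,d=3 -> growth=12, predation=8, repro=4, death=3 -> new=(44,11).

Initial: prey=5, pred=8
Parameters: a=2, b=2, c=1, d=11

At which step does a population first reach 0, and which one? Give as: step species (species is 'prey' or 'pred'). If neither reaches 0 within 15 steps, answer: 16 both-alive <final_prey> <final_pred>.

Step 1: prey: 5+1-0=6; pred: 8+0-8=0
First extinction: pred at step 1

Answer: 1 pred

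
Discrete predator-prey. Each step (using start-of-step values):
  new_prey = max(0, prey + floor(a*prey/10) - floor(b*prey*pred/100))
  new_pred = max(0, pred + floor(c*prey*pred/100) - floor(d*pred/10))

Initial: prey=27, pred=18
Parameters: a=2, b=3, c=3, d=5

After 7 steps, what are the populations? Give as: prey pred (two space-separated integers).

Answer: 2 2

Derivation:
Step 1: prey: 27+5-14=18; pred: 18+14-9=23
Step 2: prey: 18+3-12=9; pred: 23+12-11=24
Step 3: prey: 9+1-6=4; pred: 24+6-12=18
Step 4: prey: 4+0-2=2; pred: 18+2-9=11
Step 5: prey: 2+0-0=2; pred: 11+0-5=6
Step 6: prey: 2+0-0=2; pred: 6+0-3=3
Step 7: prey: 2+0-0=2; pred: 3+0-1=2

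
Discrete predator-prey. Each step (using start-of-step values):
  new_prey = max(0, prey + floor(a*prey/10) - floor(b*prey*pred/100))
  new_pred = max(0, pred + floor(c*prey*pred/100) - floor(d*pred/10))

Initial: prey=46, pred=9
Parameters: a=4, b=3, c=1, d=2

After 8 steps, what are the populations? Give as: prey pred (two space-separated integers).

Answer: 3 25

Derivation:
Step 1: prey: 46+18-12=52; pred: 9+4-1=12
Step 2: prey: 52+20-18=54; pred: 12+6-2=16
Step 3: prey: 54+21-25=50; pred: 16+8-3=21
Step 4: prey: 50+20-31=39; pred: 21+10-4=27
Step 5: prey: 39+15-31=23; pred: 27+10-5=32
Step 6: prey: 23+9-22=10; pred: 32+7-6=33
Step 7: prey: 10+4-9=5; pred: 33+3-6=30
Step 8: prey: 5+2-4=3; pred: 30+1-6=25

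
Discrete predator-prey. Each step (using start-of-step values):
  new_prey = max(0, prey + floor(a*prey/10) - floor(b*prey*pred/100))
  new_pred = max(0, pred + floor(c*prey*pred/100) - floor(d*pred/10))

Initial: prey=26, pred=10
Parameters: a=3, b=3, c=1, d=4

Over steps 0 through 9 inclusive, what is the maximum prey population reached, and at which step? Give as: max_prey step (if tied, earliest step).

Answer: 74 9

Derivation:
Step 1: prey: 26+7-7=26; pred: 10+2-4=8
Step 2: prey: 26+7-6=27; pred: 8+2-3=7
Step 3: prey: 27+8-5=30; pred: 7+1-2=6
Step 4: prey: 30+9-5=34; pred: 6+1-2=5
Step 5: prey: 34+10-5=39; pred: 5+1-2=4
Step 6: prey: 39+11-4=46; pred: 4+1-1=4
Step 7: prey: 46+13-5=54; pred: 4+1-1=4
Step 8: prey: 54+16-6=64; pred: 4+2-1=5
Step 9: prey: 64+19-9=74; pred: 5+3-2=6
Max prey = 74 at step 9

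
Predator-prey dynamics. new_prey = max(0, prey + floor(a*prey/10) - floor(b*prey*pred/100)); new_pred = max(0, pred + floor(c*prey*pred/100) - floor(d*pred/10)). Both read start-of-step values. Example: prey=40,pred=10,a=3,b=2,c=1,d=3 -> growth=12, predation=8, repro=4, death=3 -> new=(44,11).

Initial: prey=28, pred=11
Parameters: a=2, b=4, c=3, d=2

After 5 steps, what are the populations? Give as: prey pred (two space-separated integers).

Step 1: prey: 28+5-12=21; pred: 11+9-2=18
Step 2: prey: 21+4-15=10; pred: 18+11-3=26
Step 3: prey: 10+2-10=2; pred: 26+7-5=28
Step 4: prey: 2+0-2=0; pred: 28+1-5=24
Step 5: prey: 0+0-0=0; pred: 24+0-4=20

Answer: 0 20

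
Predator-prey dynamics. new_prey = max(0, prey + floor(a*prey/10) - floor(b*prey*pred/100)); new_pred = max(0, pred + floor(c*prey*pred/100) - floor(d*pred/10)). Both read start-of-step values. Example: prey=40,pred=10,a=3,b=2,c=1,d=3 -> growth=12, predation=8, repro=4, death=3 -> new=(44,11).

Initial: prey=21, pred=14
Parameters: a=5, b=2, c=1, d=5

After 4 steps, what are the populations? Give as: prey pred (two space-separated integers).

Answer: 67 5

Derivation:
Step 1: prey: 21+10-5=26; pred: 14+2-7=9
Step 2: prey: 26+13-4=35; pred: 9+2-4=7
Step 3: prey: 35+17-4=48; pred: 7+2-3=6
Step 4: prey: 48+24-5=67; pred: 6+2-3=5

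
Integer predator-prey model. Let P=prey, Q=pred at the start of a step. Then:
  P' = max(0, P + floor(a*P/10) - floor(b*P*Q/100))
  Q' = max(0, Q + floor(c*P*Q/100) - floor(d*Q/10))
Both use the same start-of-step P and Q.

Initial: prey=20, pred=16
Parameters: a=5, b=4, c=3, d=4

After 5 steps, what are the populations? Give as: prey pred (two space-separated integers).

Answer: 3 15

Derivation:
Step 1: prey: 20+10-12=18; pred: 16+9-6=19
Step 2: prey: 18+9-13=14; pred: 19+10-7=22
Step 3: prey: 14+7-12=9; pred: 22+9-8=23
Step 4: prey: 9+4-8=5; pred: 23+6-9=20
Step 5: prey: 5+2-4=3; pred: 20+3-8=15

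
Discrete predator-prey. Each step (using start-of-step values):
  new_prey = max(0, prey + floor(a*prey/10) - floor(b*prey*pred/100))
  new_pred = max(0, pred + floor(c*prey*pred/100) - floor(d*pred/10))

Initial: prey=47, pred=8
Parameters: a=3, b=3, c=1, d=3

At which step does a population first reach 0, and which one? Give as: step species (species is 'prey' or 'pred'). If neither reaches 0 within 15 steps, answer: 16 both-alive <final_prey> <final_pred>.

Answer: 16 both-alive 14 3

Derivation:
Step 1: prey: 47+14-11=50; pred: 8+3-2=9
Step 2: prey: 50+15-13=52; pred: 9+4-2=11
Step 3: prey: 52+15-17=50; pred: 11+5-3=13
Step 4: prey: 50+15-19=46; pred: 13+6-3=16
Step 5: prey: 46+13-22=37; pred: 16+7-4=19
Step 6: prey: 37+11-21=27; pred: 19+7-5=21
Step 7: prey: 27+8-17=18; pred: 21+5-6=20
Step 8: prey: 18+5-10=13; pred: 20+3-6=17
Step 9: prey: 13+3-6=10; pred: 17+2-5=14
Step 10: prey: 10+3-4=9; pred: 14+1-4=11
Step 11: prey: 9+2-2=9; pred: 11+0-3=8
Step 12: prey: 9+2-2=9; pred: 8+0-2=6
Step 13: prey: 9+2-1=10; pred: 6+0-1=5
Step 14: prey: 10+3-1=12; pred: 5+0-1=4
Step 15: prey: 12+3-1=14; pred: 4+0-1=3
No extinction within 15 steps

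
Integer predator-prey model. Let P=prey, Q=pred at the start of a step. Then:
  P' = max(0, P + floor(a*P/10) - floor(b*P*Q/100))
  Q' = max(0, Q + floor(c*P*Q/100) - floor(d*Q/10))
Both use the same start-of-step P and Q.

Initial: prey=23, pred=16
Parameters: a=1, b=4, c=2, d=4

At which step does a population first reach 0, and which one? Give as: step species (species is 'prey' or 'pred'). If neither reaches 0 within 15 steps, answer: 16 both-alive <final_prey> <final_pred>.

Answer: 16 both-alive 2 2

Derivation:
Step 1: prey: 23+2-14=11; pred: 16+7-6=17
Step 2: prey: 11+1-7=5; pred: 17+3-6=14
Step 3: prey: 5+0-2=3; pred: 14+1-5=10
Step 4: prey: 3+0-1=2; pred: 10+0-4=6
Step 5: prey: 2+0-0=2; pred: 6+0-2=4
Step 6: prey: 2+0-0=2; pred: 4+0-1=3
Step 7: prey: 2+0-0=2; pred: 3+0-1=2
Step 8: prey: 2+0-0=2; pred: 2+0-0=2
Steps 9-15: state stable at prey=2, pred=2 (no change)
No extinction within 15 steps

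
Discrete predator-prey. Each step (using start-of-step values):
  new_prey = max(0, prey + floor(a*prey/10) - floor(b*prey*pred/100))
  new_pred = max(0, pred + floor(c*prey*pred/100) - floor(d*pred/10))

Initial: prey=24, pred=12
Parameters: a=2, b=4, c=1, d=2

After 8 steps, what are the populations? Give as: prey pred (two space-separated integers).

Answer: 6 5

Derivation:
Step 1: prey: 24+4-11=17; pred: 12+2-2=12
Step 2: prey: 17+3-8=12; pred: 12+2-2=12
Step 3: prey: 12+2-5=9; pred: 12+1-2=11
Step 4: prey: 9+1-3=7; pred: 11+0-2=9
Step 5: prey: 7+1-2=6; pred: 9+0-1=8
Step 6: prey: 6+1-1=6; pred: 8+0-1=7
Step 7: prey: 6+1-1=6; pred: 7+0-1=6
Step 8: prey: 6+1-1=6; pred: 6+0-1=5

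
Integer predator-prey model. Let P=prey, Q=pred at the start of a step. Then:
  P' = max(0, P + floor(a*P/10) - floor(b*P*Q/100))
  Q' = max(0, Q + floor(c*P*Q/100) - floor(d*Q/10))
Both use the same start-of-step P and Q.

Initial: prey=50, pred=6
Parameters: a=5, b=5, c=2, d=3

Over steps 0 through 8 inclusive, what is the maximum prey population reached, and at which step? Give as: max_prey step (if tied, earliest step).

Step 1: prey: 50+25-15=60; pred: 6+6-1=11
Step 2: prey: 60+30-33=57; pred: 11+13-3=21
Step 3: prey: 57+28-59=26; pred: 21+23-6=38
Step 4: prey: 26+13-49=0; pred: 38+19-11=46
Step 5: prey: 0+0-0=0; pred: 46+0-13=33
Step 6: prey: 0+0-0=0; pred: 33+0-9=24
Step 7: prey: 0+0-0=0; pred: 24+0-7=17
Step 8: prey: 0+0-0=0; pred: 17+0-5=12
Max prey = 60 at step 1

Answer: 60 1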